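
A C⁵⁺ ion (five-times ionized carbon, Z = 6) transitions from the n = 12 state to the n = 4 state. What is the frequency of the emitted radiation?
6.57969e+15 Hz

First, find the transition energy:
E_12 = -13.6057 × 6² / 12² = -3.4014250 eV
E_4 = -13.6057 × 6² / 4² = -30.6128250 eV
|ΔE| = |E_4 - E_12| = 27.2114000 eV

Convert to Joules: E = 27.2114000 eV × (1.602177 × 10⁻¹⁹ J/eV) = 4.3597479e-18 J

Using E = hf:
f = E/h = 4.3597479e-18 J / (6.62607 × 10⁻³⁴ J·s)
f = 6.57969e+15 Hz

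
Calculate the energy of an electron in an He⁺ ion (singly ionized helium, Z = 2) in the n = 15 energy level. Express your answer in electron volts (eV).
-0.242 eV

The energy levels of a hydrogen-like atom are given by:
E_n = -13.6057 Z² / n² eV  (with Z = 2 for He⁺)

For n = 15:
E_15 = -13.6057 × 2² / 15²
E_15 = -13.6057 × 4 / 225
E_15 = -0.242 eV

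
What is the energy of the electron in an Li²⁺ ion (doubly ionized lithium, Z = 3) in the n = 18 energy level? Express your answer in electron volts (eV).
-0.377936 eV

The energy levels of a hydrogen-like atom are given by:
E_n = -13.6057 Z² / n² eV  (with Z = 3 for Li²⁺)

For n = 18:
E_18 = -13.6057 × 3² / 18²
E_18 = -13.6057 × 9 / 324
E_18 = -0.377936 eV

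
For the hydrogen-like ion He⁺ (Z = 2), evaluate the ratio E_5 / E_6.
1.44000

Using E_n = -13.6057 Z² / n² eV with Z = 2:

E_5 = -13.6057 × 2² / 5² = -54.4228 / 25 = -2.17691200000 eV
E_6 = -13.6057 × 2² / 6² = -54.4228 / 36 = -1.51174444444 eV

The ratio is:
E_5/E_6 = (-2.17691200000) / (-1.51174444444)
E_5/E_6 = (-54.4228/25) / (-54.4228/36)
E_5/E_6 = 36/25
E_5/E_6 = 1.44000
(Note: the Z² factors cancel in the ratio.)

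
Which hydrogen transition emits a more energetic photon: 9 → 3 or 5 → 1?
5 → 1

Calculate the energy for each transition:

Transition 9 → 3:
ΔE₁ = |E_3 - E_9| = |-13.6057/3² - (-13.6057/9²)|
ΔE₁ = |-1.51174444 - (-0.16797160)| = 1.34377 eV

Transition 5 → 1:
ΔE₂ = |E_1 - E_5| = |-13.6057/1² - (-13.6057/5²)|
ΔE₂ = |-13.60570000 - (-0.54422800)| = 13.06147 eV

Since 13.06147 eV > 1.34377 eV, the transition 5 → 1 emits the more energetic photon.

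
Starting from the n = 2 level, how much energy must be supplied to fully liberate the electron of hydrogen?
3.40143 eV

The ionization energy is the energy needed to remove the electron completely (n → ∞).

For hydrogen, E_n = -13.6057 eV / n².

At n = 2: E_2 = -13.6057 / 2² = -3.40142500 eV
At n = ∞: E_∞ = 0 eV

Ionization energy = E_∞ - E_2 = 0 - (-3.40142500) = 3.40142500 eV
Ionization energy ≈ 3.40143 eV

This is also called the binding energy of the electron in state n = 2.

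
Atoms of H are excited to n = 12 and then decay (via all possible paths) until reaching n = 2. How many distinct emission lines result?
55

The electron can occupy levels n = 2, 3, ..., 12 during de-excitation — that is m = 12 - 2 + 1 = 11 distinct levels.

The number of distinct spectral lines equals the number of ways to choose 2 of these m levels (each pair gives one possible emission transition):

Number of lines = m(m-1)/2 = 11×10/2 = 55

These correspond to all possible transitions between the 11 levels:
12 → 11, 12 → 10, 12 → 9, 12 → 8, 12 → 7, 12 → 6, 12 → 5, 12 → 4...

Each transition produces a photon with a unique energy (and thus wavelength). This count does not depend on Z.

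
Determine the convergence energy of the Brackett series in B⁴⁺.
21.25891 eV

The series limit corresponds to the transition from n = ∞ to n = 4.
This is the highest energy (shortest wavelength) transition in the Brackett series.

E_∞ = 0 eV
E_4 = -13.6057 × 5² / 4² = -21.25891 eV

Energy at series limit:
ΔE = E_∞ - E_4 = 0 - (-21.25891) = 21.25891 eV

This energy equals the ionization energy from the n = 4 state of B⁴⁺.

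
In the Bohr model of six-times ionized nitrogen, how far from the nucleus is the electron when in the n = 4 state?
0.120955 nm (or 1.209548 Å)

The Bohr radius formula is:
r_n = n² a₀ / Z

where a₀ = 0.052917721 nm is the Bohr radius.

For N⁶⁺ (Z = 7) at n = 4:
r_4 = 4² × 0.052917721 nm / 7
r_4 = 16 × 0.052917721 nm / 7
r_4 = 0.8466835 nm / 7
r_4 = 0.120955 nm

The electron orbits at approximately 0.120955 nm from the nucleus.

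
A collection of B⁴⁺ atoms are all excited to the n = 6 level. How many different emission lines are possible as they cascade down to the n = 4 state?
3

The electron can occupy levels n = 4, 5, ..., 6 during de-excitation — that is m = 6 - 4 + 1 = 3 distinct levels.

The number of distinct spectral lines equals the number of ways to choose 2 of these m levels (each pair gives one possible emission transition):

Number of lines = m(m-1)/2 = 3×2/2 = 3

These correspond to all possible transitions between the 3 levels:
6 → 5, 6 → 4, 5 → 4

Each transition produces a photon with a unique energy (and thus wavelength). This count does not depend on Z.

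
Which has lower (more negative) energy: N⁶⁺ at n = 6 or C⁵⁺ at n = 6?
N⁶⁺ at n = 6 (E = -18.52 eV)

Using E_n = -13.6057 Z² / n² eV:

N⁶⁺ (Z = 7) at n = 6:
E = -13.6057 × 7² / 6² = -13.6057 × 49 / 36 = -18.51887 eV

C⁵⁺ (Z = 6) at n = 6:
E = -13.6057 × 6² / 6² = -13.6057 × 36 / 36 = -13.60570 eV

Since -18.51887 eV < -13.60570 eV,
N⁶⁺ at n = 6 is more tightly bound (requires more energy to ionize).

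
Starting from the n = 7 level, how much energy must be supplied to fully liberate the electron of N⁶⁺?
13.606 eV

The ionization energy is the energy needed to remove the electron completely (n → ∞).

For a hydrogen-like ion with Z = 7, E_n = -13.6057 Z² / n² eV.

At n = 7: E_7 = -13.6057 × 7² / 7² = -13.605700 eV
At n = ∞: E_∞ = 0 eV

Ionization energy = E_∞ - E_7 = 0 - (-13.605700) = 13.605700 eV
Ionization energy ≈ 13.606 eV

This is also called the binding energy of the electron in state n = 7.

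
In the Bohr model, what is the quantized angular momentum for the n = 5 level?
5.273e-34 J·s (or 5ℏ)

In the Bohr model, angular momentum is quantized:
L = nℏ

where ℏ = h/(2π) = 1.05457e-34 J·s

For n = 5:
L = 5 × 1.05457e-34 J·s
L = 5.273e-34 J·s

This can also be written as L = 5ℏ.
The angular momentum is an integer multiple of the reduced Planck constant.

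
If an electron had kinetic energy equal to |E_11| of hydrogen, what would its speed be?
1.98881e+05 m/s (or 0.066340% of c)

The binding energy at n = 11 for hydrogen is:
E_11 = -13.6057/11² = -0.112443802 eV
|E_11| = 0.112443802 eV

Convert to Joules:
KE = 0.112443802 eV × (1.602177 × 10⁻¹⁹ J/eV) = 1.8015487e-20 J

Using KE = ½mv²:
v = √(2·KE/m_e)
v = √(2 × 1.8015487e-20 J / 9.10938 × 10⁻³¹ kg)
v = 1.98881e+05 m/s

This is approximately 0.066340% the speed of light.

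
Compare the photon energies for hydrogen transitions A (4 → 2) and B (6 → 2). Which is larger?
6 → 2

Calculate the energy for each transition:

Transition 4 → 2:
ΔE₁ = |E_2 - E_4| = |-13.6057/2² - (-13.6057/4²)|
ΔE₁ = |-3.4014250000 - (-0.8503562500)| = 2.5510688 eV

Transition 6 → 2:
ΔE₂ = |E_2 - E_6| = |-13.6057/2² - (-13.6057/6²)|
ΔE₂ = |-3.4014250000 - (-0.3779361111)| = 3.0234889 eV

Since 3.0234889 eV > 2.5510688 eV, the transition 6 → 2 emits the more energetic photon.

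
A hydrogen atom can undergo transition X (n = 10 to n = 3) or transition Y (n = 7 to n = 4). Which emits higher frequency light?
10 → 3

Calculate the energy for each transition:

Transition 10 → 3:
ΔE₁ = |E_3 - E_10| = |-13.6057/3² - (-13.6057/10²)|
ΔE₁ = |-1.511744444444 - (-0.136057000000)| = 1.375687444 eV

Transition 7 → 4:
ΔE₂ = |E_4 - E_7| = |-13.6057/4² - (-13.6057/7²)|
ΔE₂ = |-0.850356250000 - (-0.277667346939)| = 0.572688903 eV

Since 1.375687444 eV > 0.572688903 eV, the transition 10 → 3 emits the more energetic photon.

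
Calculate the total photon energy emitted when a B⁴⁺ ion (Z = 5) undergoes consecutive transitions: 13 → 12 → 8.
3.30205 eV

The energy levels of B⁴⁺ are E_n = -13.6057 × 5² / n² eV.

First transition (13 → 12):
ΔE₁ = |E_12 - E_13|
ΔE₁ = |-2.36210069444 - (-2.01267751479)| = 0.34942318 eV

Second transition (12 → 8):
ΔE₂ = |E_8 - E_12|
ΔE₂ = |-5.31472656250 - (-2.36210069444)| = 2.95262587 eV

Total energy released:
E_total = ΔE₁ + ΔE₂ = 0.34942318 + 2.95262587 = 3.30205 eV

Note: This equals the direct transition 13 → 8: 3.30205 eV ✓
Energy is conserved regardless of the path taken.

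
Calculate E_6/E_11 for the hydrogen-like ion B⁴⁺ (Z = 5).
3.36

Using E_n = -13.6057 Z² / n² eV with Z = 5:

E_6 = -13.6057 × 5² / 6² = -340.1425 / 36 = -9.44840278 eV
E_11 = -13.6057 × 5² / 11² = -340.1425 / 121 = -2.81109504 eV

The ratio is:
E_6/E_11 = (-9.44840278) / (-2.81109504)
E_6/E_11 = (-340.1425/36) / (-340.1425/121)
E_6/E_11 = 121/36
E_6/E_11 = 3.36
(Note: the Z² factors cancel in the ratio.)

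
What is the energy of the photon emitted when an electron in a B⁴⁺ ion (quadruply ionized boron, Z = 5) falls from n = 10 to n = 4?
17.85748 eV

The energy levels are E_n = -13.6057 Z² eV / n².

Energy at n = 10: E_10 = -13.6057 × 5² / 10² = -3.40142500 eV
Energy at n = 4: E_4 = -13.6057 × 5² / 4² = -21.25890625 eV

For emission (electron falling to lower state), the photon energy is:
E_photon = E_10 - E_4 = |-3.40142500 - (-21.25890625)|
E_photon = 17.85748 eV

This energy is carried away by the emitted photon.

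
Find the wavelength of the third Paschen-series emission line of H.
1093.518 nm

The lines of a series are numbered from the longest wavelength (smallest ΔE) outward; the third line is the transition from n = n_f + 3 to n_f.
The Paschen series has all transitions ending at n_f = 3.

For H, the third line (γ-line) is the jump from n = 6 to n = 3:
E_6 = -13.6057 / 6² = -0.37793611 eV
E_3 = -13.6057 / 3² = -1.51174444 eV
ΔE = E_6 - E_3 = 1.13380833 eV

λ = hc/E = 1239.84 eV·nm / 1.13380833 eV
λ = 1093.518 nm

This is the γ-line of the Paschen series in H.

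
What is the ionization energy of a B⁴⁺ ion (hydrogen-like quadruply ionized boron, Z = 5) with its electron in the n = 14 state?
1.7354 eV

The ionization energy is the energy needed to remove the electron completely (n → ∞).

For a hydrogen-like ion with Z = 5, E_n = -13.6057 Z² / n² eV.

At n = 14: E_14 = -13.6057 × 5² / 14² = -1.7354209 eV
At n = ∞: E_∞ = 0 eV

Ionization energy = E_∞ - E_14 = 0 - (-1.7354209) = 1.7354209 eV
Ionization energy ≈ 1.7354 eV

This is also called the binding energy of the electron in state n = 14.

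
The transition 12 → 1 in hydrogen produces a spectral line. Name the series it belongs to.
Lyman series

The spectral series in hydrogen are named based on the final (lower) energy level:
- Lyman series: n_final = 1 (ultraviolet)
- Balmer series: n_final = 2 (visible/near-UV)
- Paschen series: n_final = 3 (infrared)
- Brackett series: n_final = 4 (infrared)
- Pfund series: n_final = 5 (far infrared)

Since this transition ends at n = 1, it belongs to the Lyman series.

For reference, this 12 → 1 line has photon energy
ΔE = 13.6057 eV × (1/1² - 1/12²) = 13.511216 eV,
corresponding to wavelength λ = hc/ΔE = 1239.84 eV·nm / 13.511216 eV = 91.7638 nm in the ultraviolet region.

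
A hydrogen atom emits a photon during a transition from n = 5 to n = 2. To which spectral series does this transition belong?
Balmer series

The spectral series in hydrogen are named based on the final (lower) energy level:
- Lyman series: n_final = 1 (ultraviolet)
- Balmer series: n_final = 2 (visible/near-UV)
- Paschen series: n_final = 3 (infrared)
- Brackett series: n_final = 4 (infrared)
- Pfund series: n_final = 5 (far infrared)

Since this transition ends at n = 2, it belongs to the Balmer series.

For reference, this 5 → 2 line has photon energy
ΔE = 13.6057 eV × (1/2² - 1/5²) = 2.85719700 eV,
corresponding to wavelength λ = hc/ΔE = 1239.84 eV·nm / 2.85719700 eV = 433.9358 nm in the visible/near-UV region.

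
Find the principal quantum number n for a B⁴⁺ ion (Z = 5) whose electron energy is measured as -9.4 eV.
n = 6

The exact energy levels follow E_n = -13.6057 Z² / n² eV with Z = 5.

The measured value (-9.4 eV) is reported to only 2 significant figures, so we must test candidate n values and see which one matches to that precision.

Candidate energies:
  n = 4:  E = -13.6057 × 5² / 4² = -21.25891 eV
  n = 5:  E = -13.6057 × 5² / 5² = -13.60570 eV
  n = 6:  E = -13.6057 × 5² / 6² = -9.44840 eV  ← matches
  n = 7:  E = -13.6057 × 5² / 7² = -6.94168 eV
  n = 8:  E = -13.6057 × 5² / 8² = -5.31473 eV

Checking against the measurement of -9.4 eV (2 sig figs), only n = 6 agrees:
E_6 = -9.44840 eV, which rounds to -9.4 eV ✓

Therefore n = 6.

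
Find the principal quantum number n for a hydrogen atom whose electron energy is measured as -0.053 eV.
n = 16

The exact energy levels follow E_n = -13.6057 eV / n².

The measured value (-0.053 eV) is reported to only 2 significant figures, so we must test candidate n values and see which one matches to that precision.

Candidate energies:
  n = 14:  E = -13.6057/14² = -0.06942 eV
  n = 15:  E = -13.6057/15² = -0.06047 eV
  n = 16:  E = -13.6057/16² = -0.05315 eV  ← matches
  n = 17:  E = -13.6057/17² = -0.04708 eV
  n = 18:  E = -13.6057/18² = -0.04199 eV

Checking against the measurement of -0.053 eV (2 sig figs), only n = 16 agrees:
E_16 = -0.05315 eV, which rounds to -0.053 eV ✓

Therefore n = 16.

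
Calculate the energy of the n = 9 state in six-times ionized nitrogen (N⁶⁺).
-8.23061 eV

For hydrogen-like ions, the energy levels scale with Z²:
E_n = -13.6057 Z² / n² eV

For N⁶⁺ (Z = 7) at n = 9:
E_9 = -13.6057 × 7² / 9²
E_9 = -13.6057 × 49 / 81
E_9 = -666.6793 / 81
E_9 = -8.23061 eV

The energy is 49 times more negative than hydrogen at the same n due to the stronger nuclear charge.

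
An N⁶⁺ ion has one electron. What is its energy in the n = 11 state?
-5.50975 eV

For hydrogen-like ions, the energy levels scale with Z²:
E_n = -13.6057 Z² / n² eV

For N⁶⁺ (Z = 7) at n = 11:
E_11 = -13.6057 × 7² / 11²
E_11 = -13.6057 × 49 / 121
E_11 = -666.6793 / 121
E_11 = -5.50975 eV

The energy is 49 times more negative than hydrogen at the same n due to the stronger nuclear charge.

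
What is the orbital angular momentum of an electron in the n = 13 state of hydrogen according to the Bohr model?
1.3709e-33 J·s (or 13ℏ)

In the Bohr model, angular momentum is quantized:
L = nℏ

where ℏ = h/(2π) = 1.054572e-34 J·s

For n = 13:
L = 13 × 1.054572e-34 J·s
L = 1.3709e-33 J·s

This can also be written as L = 13ℏ.
The angular momentum is an integer multiple of the reduced Planck constant.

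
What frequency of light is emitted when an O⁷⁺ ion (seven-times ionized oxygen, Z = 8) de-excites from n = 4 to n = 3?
1.024e+16 Hz

First, find the transition energy:
E_4 = -13.6057 × 8² / 4² = -54.42280000 eV
E_3 = -13.6057 × 8² / 3² = -96.75164444 eV
|ΔE| = |E_3 - E_4| = 42.32884444 eV

Convert to Joules: E = 42.32884444 eV × (1.602177 × 10⁻¹⁹ J/eV) = 6.78183e-18 J

Using E = hf:
f = E/h = 6.78183e-18 J / (6.62607 × 10⁻³⁴ J·s)
f = 1.024e+16 Hz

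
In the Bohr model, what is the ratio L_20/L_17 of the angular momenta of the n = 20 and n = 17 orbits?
1.1765

In the Bohr model, L_n = nℏ, so the ratio is purely the ratio of quantum numbers:

L_20/L_17 = 20ℏ / 17ℏ = 20/17 = 1.1765

The angular momentum scales linearly with n.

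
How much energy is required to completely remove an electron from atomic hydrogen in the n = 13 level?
0.08051 eV

The ionization energy is the energy needed to remove the electron completely (n → ∞).

For hydrogen, E_n = -13.6057 eV / n².

At n = 13: E_13 = -13.6057 / 13² = -0.08050710 eV
At n = ∞: E_∞ = 0 eV

Ionization energy = E_∞ - E_13 = 0 - (-0.08050710) = 0.08050710 eV
Ionization energy ≈ 0.08051 eV

This is also called the binding energy of the electron in state n = 13.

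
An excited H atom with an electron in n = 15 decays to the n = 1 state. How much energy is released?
13.5452 eV

The energy levels are E_n = -13.6057 eV / n².

Energy at n = 15: E_15 = -13.6057 / 15² = -0.0604698 eV
Energy at n = 1: E_1 = -13.6057 / 1² = -13.6057000 eV

For emission (electron falling to lower state), the photon energy is:
E_photon = E_15 - E_1 = |-0.0604698 - (-13.6057000)|
E_photon = 13.5452 eV

This energy is carried away by the emitted photon.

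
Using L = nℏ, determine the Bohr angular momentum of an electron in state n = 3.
3.164e-34 J·s (or 3ℏ)

In the Bohr model, angular momentum is quantized:
L = nℏ

where ℏ = h/(2π) = 1.05457e-34 J·s

For n = 3:
L = 3 × 1.05457e-34 J·s
L = 3.164e-34 J·s

This can also be written as L = 3ℏ.
The angular momentum is an integer multiple of the reduced Planck constant.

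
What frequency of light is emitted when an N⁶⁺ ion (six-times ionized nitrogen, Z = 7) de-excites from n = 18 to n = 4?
9.5776e+15 Hz

First, find the transition energy:
E_18 = -13.6057 × 7² / 18² = -2.0576522 eV
E_4 = -13.6057 × 7² / 4² = -41.6674563 eV
|ΔE| = |E_4 - E_18| = 39.6098041 eV

Convert to Joules: E = 39.6098041 eV × (1.602177 × 10⁻¹⁹ J/eV) = 6.346192e-18 J

Using E = hf:
f = E/h = 6.346192e-18 J / (6.62607 × 10⁻³⁴ J·s)
f = 9.5776e+15 Hz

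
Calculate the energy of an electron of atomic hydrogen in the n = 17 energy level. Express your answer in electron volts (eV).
-0.04708 eV

The energy levels of a hydrogen-like atom are given by:
E_n = -13.6057 eV / n²

For n = 17:
E_17 = -13.6057 eV / 17²
E_17 = -13.6057 eV / 289
E_17 = -0.04708 eV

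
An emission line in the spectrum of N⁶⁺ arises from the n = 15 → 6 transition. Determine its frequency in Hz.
3.7614e+15 Hz

First, find the transition energy:
E_15 = -13.6057 × 7² / 15² = -2.963019 eV
E_6 = -13.6057 × 7² / 6² = -18.518869 eV
|ΔE| = |E_6 - E_15| = 15.555850 eV

Convert to Joules: E = 15.555850 eV × (1.602177 × 10⁻¹⁹ J/eV) = 2.492323e-18 J

Using E = hf:
f = E/h = 2.492323e-18 J / (6.62607 × 10⁻³⁴ J·s)
f = 3.7614e+15 Hz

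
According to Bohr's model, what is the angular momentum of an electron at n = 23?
2.426e-33 J·s (or 23ℏ)

In the Bohr model, angular momentum is quantized:
L = nℏ

where ℏ = h/(2π) = 1.05457e-34 J·s

For n = 23:
L = 23 × 1.05457e-34 J·s
L = 2.426e-33 J·s

This can also be written as L = 23ℏ.
The angular momentum is an integer multiple of the reduced Planck constant.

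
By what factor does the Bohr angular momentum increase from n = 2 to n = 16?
8.00

In the Bohr model, L_n = nℏ, so the ratio is purely the ratio of quantum numbers:

L_16/L_2 = 16ℏ / 2ℏ = 16/2 = 8.00

The angular momentum scales linearly with n.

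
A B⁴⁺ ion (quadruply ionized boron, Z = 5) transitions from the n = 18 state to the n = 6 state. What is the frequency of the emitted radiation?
2.03e+15 Hz

First, find the transition energy:
E_18 = -13.6057 × 5² / 18² = -1.0498225 eV
E_6 = -13.6057 × 5² / 6² = -9.4484028 eV
|ΔE| = |E_6 - E_18| = 8.3985803 eV

Convert to Joules: E = 8.3985803 eV × (1.602177 × 10⁻¹⁹ J/eV) = 1.3456e-18 J

Using E = hf:
f = E/h = 1.3456e-18 J / (6.62607 × 10⁻³⁴ J·s)
f = 2.03e+15 Hz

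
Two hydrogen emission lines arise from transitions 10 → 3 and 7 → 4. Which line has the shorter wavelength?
10 → 3

Calculate the energy for each transition:

Transition 10 → 3:
ΔE₁ = |E_3 - E_10| = |-13.6057/3² - (-13.6057/10²)|
ΔE₁ = |-1.5117444444 - (-0.1360570000)| = 1.3756874 eV

Transition 7 → 4:
ΔE₂ = |E_4 - E_7| = |-13.6057/4² - (-13.6057/7²)|
ΔE₂ = |-0.8503562500 - (-0.2776673469)| = 0.5726889 eV

Since 1.3756874 eV > 0.5726889 eV, the transition 10 → 3 emits the more energetic photon.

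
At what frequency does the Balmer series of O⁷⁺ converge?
5.26375e+16 Hz

The series limit corresponds to the transition from n = ∞ to n = 2.
This is the highest energy (shortest wavelength) transition in the Balmer series.

E_∞ = 0 eV
E_2 = -13.6057 × 8² / 2² = -217.6912000 eV

Energy at series limit:
ΔE = E_∞ - E_2 = 0 - (-217.6912000) = 217.6912000 eV
E = 217.6912000 eV × (1.602177 × 10⁻¹⁹ J/eV) = 3.4877983e-17 J
f = E/h = 3.4877983e-17 J / (6.62607 × 10⁻³⁴ J·s) = 5.26375e+16 Hz

This energy equals the ionization energy from the n = 2 state of O⁷⁺.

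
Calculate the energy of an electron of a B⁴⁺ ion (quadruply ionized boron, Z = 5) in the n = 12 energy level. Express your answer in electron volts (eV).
-2.36 eV

The energy levels of a hydrogen-like atom are given by:
E_n = -13.6057 Z² / n² eV  (with Z = 5 for B⁴⁺)

For n = 12:
E_12 = -13.6057 × 5² / 12²
E_12 = -13.6057 × 25 / 144
E_12 = -2.36 eV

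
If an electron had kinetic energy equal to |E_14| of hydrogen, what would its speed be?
1.563e+05 m/s (or 0.05212% of c)

The binding energy at n = 14 for hydrogen is:
E_14 = -13.6057/14² = -0.06941684 eV
|E_14| = 0.06941684 eV

Convert to Joules:
KE = 0.06941684 eV × (1.602177 × 10⁻¹⁹ J/eV) = 1.11218e-20 J

Using KE = ½mv²:
v = √(2·KE/m_e)
v = √(2 × 1.11218e-20 J / 9.10938 × 10⁻³¹ kg)
v = 1.563e+05 m/s

This is approximately 0.05212% the speed of light.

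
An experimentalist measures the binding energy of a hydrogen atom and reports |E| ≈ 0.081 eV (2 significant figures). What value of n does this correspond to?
n = 13

The exact energy levels follow E_n = -13.6057 eV / n².

The measured value (-0.081 eV) is reported to only 2 significant figures, so we must test candidate n values and see which one matches to that precision.

Candidate energies:
  n = 11:  E = -13.6057/11² = -0.11244 eV
  n = 12:  E = -13.6057/12² = -0.09448 eV
  n = 13:  E = -13.6057/13² = -0.08051 eV  ← matches
  n = 14:  E = -13.6057/14² = -0.06942 eV
  n = 15:  E = -13.6057/15² = -0.06047 eV

Checking against the measurement of -0.081 eV (2 sig figs), only n = 13 agrees:
E_13 = -0.08051 eV, which rounds to -0.081 eV ✓

Therefore n = 13.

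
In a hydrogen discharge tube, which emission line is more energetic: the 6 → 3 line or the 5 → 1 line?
5 → 1

Calculate the energy for each transition:

Transition 6 → 3:
ΔE₁ = |E_3 - E_6| = |-13.6057/3² - (-13.6057/6²)|
ΔE₁ = |-1.51174444 - (-0.37793611)| = 1.13381 eV

Transition 5 → 1:
ΔE₂ = |E_1 - E_5| = |-13.6057/1² - (-13.6057/5²)|
ΔE₂ = |-13.60570000 - (-0.54422800)| = 13.06147 eV

Since 13.06147 eV > 1.13381 eV, the transition 5 → 1 emits the more energetic photon.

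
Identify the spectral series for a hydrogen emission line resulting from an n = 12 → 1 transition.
Lyman series

The spectral series in hydrogen are named based on the final (lower) energy level:
- Lyman series: n_final = 1 (ultraviolet)
- Balmer series: n_final = 2 (visible/near-UV)
- Paschen series: n_final = 3 (infrared)
- Brackett series: n_final = 4 (infrared)
- Pfund series: n_final = 5 (far infrared)

Since this transition ends at n = 1, it belongs to the Lyman series.

For reference, this 12 → 1 line has photon energy
ΔE = 13.6057 eV × (1/1² - 1/12²) = 13.51122 eV,
corresponding to wavelength λ = hc/ΔE = 1239.84 eV·nm / 13.51122 eV = 91.764 nm in the ultraviolet region.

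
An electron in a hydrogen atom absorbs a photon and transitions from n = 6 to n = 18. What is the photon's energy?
0.3359 eV

The energy levels of a hydrogen-like atom are E_n = -13.6057 eV / n².

Energy at n = 6: E_6 = -13.6057 / 6² = -0.3779361 eV
Energy at n = 18: E_18 = -13.6057 / 18² = -0.0419929 eV

The excitation energy is the difference:
ΔE = E_18 - E_6
ΔE = -0.0419929 - (-0.3779361)
ΔE = 0.3359 eV

Since this is positive, energy must be absorbed (photon absorption).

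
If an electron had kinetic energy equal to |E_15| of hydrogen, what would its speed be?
1.45846e+05 m/s (or 0.048649% of c)

The binding energy at n = 15 for hydrogen is:
E_15 = -13.6057/15² = -0.0604697778 eV
|E_15| = 0.0604697778 eV

Convert to Joules:
KE = 0.0604697778 eV × (1.602177 × 10⁻¹⁹ J/eV) = 9.6883287e-21 J

Using KE = ½mv²:
v = √(2·KE/m_e)
v = √(2 × 9.6883287e-21 J / 9.10938 × 10⁻³¹ kg)
v = 1.45846e+05 m/s

This is approximately 0.048649% the speed of light.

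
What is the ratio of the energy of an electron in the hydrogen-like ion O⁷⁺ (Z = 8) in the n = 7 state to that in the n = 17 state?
5.897959

Using E_n = -13.6057 Z² / n² eV with Z = 8:

E_7 = -13.6057 × 8² / 7² = -870.7648 / 49 = -17.770710204082 eV
E_17 = -13.6057 × 8² / 17² = -870.7648 / 289 = -3.013026989619 eV

The ratio is:
E_7/E_17 = (-17.770710204082) / (-3.013026989619)
E_7/E_17 = (-870.7648/49) / (-870.7648/289)
E_7/E_17 = 289/49
E_7/E_17 = 5.897959
(Note: the Z² factors cancel in the ratio.)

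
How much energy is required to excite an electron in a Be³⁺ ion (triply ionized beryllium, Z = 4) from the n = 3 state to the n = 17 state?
23.43 eV

The energy levels of a hydrogen-like atom are E_n = -13.6057 Z² eV / n².

Energy at n = 3: E_3 = -13.6057 × 4² / 3² = -24.18791 eV
Energy at n = 17: E_17 = -13.6057 × 4² / 17² = -0.75326 eV

The excitation energy is the difference:
ΔE = E_17 - E_3
ΔE = -0.75326 - (-24.18791)
ΔE = 23.43 eV

Since this is positive, energy must be absorbed (photon absorption).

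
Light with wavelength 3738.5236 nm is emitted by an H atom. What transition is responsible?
n = 8 → n = 5

First, find the photon energy from the wavelength (hc = 1239.84 eV·nm):
E = hc/λ = 1239.84 eV·nm / 3738.5236 nm = 0.33163894 eV

The energy levels of hydrogen satisfy E_n = -13.6057 / n² eV, so an emission n_i → n_f releases
ΔE = 13.6057 × (1/n_f² − 1/n_i²) eV.

Setting ΔE equal to the photon energy:
1/n_f² − 1/n_i² = 0.33163894 / 13.6057 = 0.024375000

Since 1/n_i² must be positive, we need 1/n_f² > 0.024375000, i.e. n_f ≤ 6. For each allowed n_f, solve n_i = (1/n_f² − 0.024375000)^(−1/2) and check whether it is a whole number:
  n_f = 1: 1/n_i² = 1.000000000 − 0.024375000 = 0.975625000 → n_i = 1.012  (not an integer) ✗
  n_f = 2: 1/n_i² = 0.250000000 − 0.024375000 = 0.225625000 → n_i = 2.105  (not an integer) ✗
  n_f = 3: 1/n_i² = 0.111111111 − 0.024375000 = 0.086736111 → n_i = 3.395  (not an integer) ✗
  n_f = 4: 1/n_i² = 0.062500000 − 0.024375000 = 0.038125000 → n_i = 5.121  (not an integer) ✗
  n_f = 5: 1/n_i² = 0.040000000 − 0.024375000 = 0.015625000 → n_i = 8.000  → integer, n_i = 8 ✓
  n_f = 6: 1/n_i² = 0.027777778 − 0.024375000 = 0.003402778 → n_i = 17.143  (not an integer) ✗

Only n_f = 5 gives an integer upper level, n_i = 8.

The transition is from n = 8 to n = 5 (emission).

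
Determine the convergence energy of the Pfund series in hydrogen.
0.54 eV

The series limit corresponds to the transition from n = ∞ to n = 5.
This is the highest energy (shortest wavelength) transition in the Pfund series.

E_∞ = 0 eV
E_5 = -13.6057 / 5² = -0.54 eV

Energy at series limit:
ΔE = E_∞ - E_5 = 0 - (-0.54) = 0.54 eV

This energy equals the ionization energy from the n = 5 state of hydrogen.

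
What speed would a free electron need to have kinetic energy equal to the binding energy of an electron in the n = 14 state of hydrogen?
1.56264e+05 m/s (or 0.052124% of c)

The binding energy at n = 14 for hydrogen is:
E_14 = -13.6057/14² = -0.0694168367 eV
|E_14| = 0.0694168367 eV

Convert to Joules:
KE = 0.0694168367 eV × (1.602177 × 10⁻¹⁹ J/eV) = 1.1121806e-20 J

Using KE = ½mv²:
v = √(2·KE/m_e)
v = √(2 × 1.1121806e-20 J / 9.10938 × 10⁻³¹ kg)
v = 1.56264e+05 m/s

This is approximately 0.052124% the speed of light.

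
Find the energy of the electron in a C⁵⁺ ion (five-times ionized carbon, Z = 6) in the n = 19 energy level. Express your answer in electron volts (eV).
-1.356801 eV

The energy levels of a hydrogen-like atom are given by:
E_n = -13.6057 Z² / n² eV  (with Z = 6 for C⁵⁺)

For n = 19:
E_19 = -13.6057 × 6² / 19²
E_19 = -13.6057 × 36 / 361
E_19 = -1.356801 eV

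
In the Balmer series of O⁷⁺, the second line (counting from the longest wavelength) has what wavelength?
7.59388 nm

The lines of a series are numbered from the longest wavelength (smallest ΔE) outward; the second line is the transition from n = n_f + 2 to n_f.
The Balmer series has all transitions ending at n_f = 2.

For O⁷⁺ (Z = 8), the second line (β-line) is the jump from n = 4 to n = 2:
E_4 = -13.6057 × 8² / 4² = -54.4228000 eV
E_2 = -13.6057 × 8² / 2² = -217.6912000 eV
ΔE = E_4 - E_2 = 163.2684000 eV

λ = hc/E = 1239.84 eV·nm / 163.2684000 eV
λ = 7.59388 nm

This is the β-line of the Balmer series in O⁷⁺.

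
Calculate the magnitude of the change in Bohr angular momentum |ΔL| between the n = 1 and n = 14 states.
1.37e-33 J·s (or 13ℏ)

In the Bohr model, L_n = nℏ where ℏ = 1.0546e-34 J·s.

L_14 = 14ℏ = 1.4764e-33 J·s
L_1 = 1ℏ = 1.0546e-34 J·s

ΔL = L_14 - L_1 = (14 - 1)ℏ = 13ℏ
ΔL = 13 × 1.0546e-34 J·s = 1.37e-33 J·s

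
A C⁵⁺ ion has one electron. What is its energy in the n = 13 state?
-2.89826 eV

For hydrogen-like ions, the energy levels scale with Z²:
E_n = -13.6057 Z² / n² eV

For C⁵⁺ (Z = 6) at n = 13:
E_13 = -13.6057 × 6² / 13²
E_13 = -13.6057 × 36 / 169
E_13 = -489.8052 / 169
E_13 = -2.89826 eV

The energy is 36 times more negative than hydrogen at the same n due to the stronger nuclear charge.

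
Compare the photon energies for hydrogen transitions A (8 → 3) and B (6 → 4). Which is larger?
8 → 3

Calculate the energy for each transition:

Transition 8 → 3:
ΔE₁ = |E_3 - E_8| = |-13.6057/3² - (-13.6057/8²)|
ΔE₁ = |-1.5117444444 - (-0.2125890625)| = 1.2991554 eV

Transition 6 → 4:
ΔE₂ = |E_4 - E_6| = |-13.6057/4² - (-13.6057/6²)|
ΔE₂ = |-0.8503562500 - (-0.3779361111)| = 0.4724201 eV

Since 1.2991554 eV > 0.4724201 eV, the transition 8 → 3 emits the more energetic photon.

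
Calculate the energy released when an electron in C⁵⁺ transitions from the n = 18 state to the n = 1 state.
488.2935 eV

The energy levels are E_n = -13.6057 Z² eV / n².

Energy at n = 18: E_18 = -13.6057 × 6² / 18² = -1.5117444 eV
Energy at n = 1: E_1 = -13.6057 × 6² / 1² = -489.8052000 eV

For emission (electron falling to lower state), the photon energy is:
E_photon = E_18 - E_1 = |-1.5117444 - (-489.8052000)|
E_photon = 488.2935 eV

This energy is carried away by the emitted photon.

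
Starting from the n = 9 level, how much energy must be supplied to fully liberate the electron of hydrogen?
0.168 eV

The ionization energy is the energy needed to remove the electron completely (n → ∞).

For hydrogen, E_n = -13.6057 eV / n².

At n = 9: E_9 = -13.6057 / 9² = -0.167972 eV
At n = ∞: E_∞ = 0 eV

Ionization energy = E_∞ - E_9 = 0 - (-0.167972) = 0.167972 eV
Ionization energy ≈ 0.168 eV

This is also called the binding energy of the electron in state n = 9.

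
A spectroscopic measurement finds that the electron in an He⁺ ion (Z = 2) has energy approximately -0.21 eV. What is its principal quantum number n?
n = 16

The exact energy levels follow E_n = -13.6057 Z² / n² eV with Z = 2.

The measured value (-0.21 eV) is reported to only 2 significant figures, so we must test candidate n values and see which one matches to that precision.

Candidate energies:
  n = 14:  E = -13.6057 × 2² / 14² = -0.277667 eV
  n = 15:  E = -13.6057 × 2² / 15² = -0.241879 eV
  n = 16:  E = -13.6057 × 2² / 16² = -0.212589 eV  ← matches
  n = 17:  E = -13.6057 × 2² / 17² = -0.188314 eV
  n = 18:  E = -13.6057 × 2² / 18² = -0.167972 eV

Checking against the measurement of -0.21 eV (2 sig figs), only n = 16 agrees:
E_16 = -0.212589 eV, which rounds to -0.21 eV ✓

Therefore n = 16.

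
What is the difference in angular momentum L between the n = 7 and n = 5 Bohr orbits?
2.1091e-34 J·s (or 2ℏ)

In the Bohr model, L_n = nℏ where ℏ = 1.054572e-34 J·s.

L_7 = 7ℏ = 7.382004e-34 J·s
L_5 = 5ℏ = 5.272860e-34 J·s

ΔL = L_7 - L_5 = (7 - 5)ℏ = 2ℏ
ΔL = 2 × 1.054572e-34 J·s = 2.1091e-34 J·s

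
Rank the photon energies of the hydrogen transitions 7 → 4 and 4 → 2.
4 → 2

Calculate the energy for each transition:

Transition 7 → 4:
ΔE₁ = |E_4 - E_7| = |-13.6057/4² - (-13.6057/7²)|
ΔE₁ = |-0.850356250000 - (-0.277667346939)| = 0.572688903 eV

Transition 4 → 2:
ΔE₂ = |E_2 - E_4| = |-13.6057/2² - (-13.6057/4²)|
ΔE₂ = |-3.401425000000 - (-0.850356250000)| = 2.551068750 eV

Since 2.551068750 eV > 0.572688903 eV, the transition 4 → 2 emits the more energetic photon.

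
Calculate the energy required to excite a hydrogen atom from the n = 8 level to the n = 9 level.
0.045 eV

The energy levels of a hydrogen-like atom are E_n = -13.6057 eV / n².

Energy at n = 8: E_8 = -13.6057 / 8² = -0.212589 eV
Energy at n = 9: E_9 = -13.6057 / 9² = -0.167972 eV

The excitation energy is the difference:
ΔE = E_9 - E_8
ΔE = -0.167972 - (-0.212589)
ΔE = 0.045 eV

Since this is positive, energy must be absorbed (photon absorption).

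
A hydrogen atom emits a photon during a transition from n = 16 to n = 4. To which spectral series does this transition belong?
Brackett series

The spectral series in hydrogen are named based on the final (lower) energy level:
- Lyman series: n_final = 1 (ultraviolet)
- Balmer series: n_final = 2 (visible/near-UV)
- Paschen series: n_final = 3 (infrared)
- Brackett series: n_final = 4 (infrared)
- Pfund series: n_final = 5 (far infrared)

Since this transition ends at n = 4, it belongs to the Brackett series.

For reference, this 16 → 4 line has photon energy
ΔE = 13.6057 eV × (1/4² - 1/16²) = 0.79720898 eV,
corresponding to wavelength λ = hc/ΔE = 1239.84 eV·nm / 0.79720898 eV = 1555.23 nm in the infrared region.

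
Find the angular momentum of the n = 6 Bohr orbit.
6.33e-34 J·s (or 6ℏ)

In the Bohr model, angular momentum is quantized:
L = nℏ

where ℏ = h/(2π) = 1.0546e-34 J·s

For n = 6:
L = 6 × 1.0546e-34 J·s
L = 6.33e-34 J·s

This can also be written as L = 6ℏ.
The angular momentum is an integer multiple of the reduced Planck constant.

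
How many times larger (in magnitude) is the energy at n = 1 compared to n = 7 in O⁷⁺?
49.000

Using E_n = -13.6057 Z² / n² eV with Z = 8:

E_1 = -13.6057 × 8² / 1² = -870.7648 / 1 = -870.764800000 eV
E_7 = -13.6057 × 8² / 7² = -870.7648 / 49 = -17.770710204 eV

The ratio is:
E_1/E_7 = (-870.764800000) / (-17.770710204)
E_1/E_7 = (-870.7648/1) / (-870.7648/49)
E_1/E_7 = 49/1
E_1/E_7 = 49.000
(Note: the Z² factors cancel in the ratio.)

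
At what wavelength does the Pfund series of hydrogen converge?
2278.163 nm

The series limit corresponds to the transition from n = ∞ to n = 5.
This is the highest energy (shortest wavelength) transition in the Pfund series.

E_∞ = 0 eV
E_5 = -13.6057 / 5² = -0.544228000 eV

Energy at series limit:
ΔE = E_∞ - E_5 = 0 - (-0.544228000) = 0.544228000 eV
λ = hc/E = 1239.84 eV·nm / 0.544228000 eV = 2278.163 nm

This energy equals the ionization energy from the n = 5 state of hydrogen.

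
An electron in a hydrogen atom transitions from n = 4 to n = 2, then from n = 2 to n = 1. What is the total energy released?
12.75534 eV

The energy levels of hydrogen are E_n = -13.6057 / n² eV.

First transition (4 → 2):
ΔE₁ = |E_2 - E_4|
ΔE₁ = |-3.40142500000 - (-0.85035625000)| = 2.55106875 eV

Second transition (2 → 1):
ΔE₂ = |E_1 - E_2|
ΔE₂ = |-13.60570000000 - (-3.40142500000)| = 10.20427500 eV

Total energy released:
E_total = ΔE₁ + ΔE₂ = 2.55106875 + 10.20427500 = 12.75534 eV

Note: This equals the direct transition 4 → 1: 12.75534 eV ✓
Energy is conserved regardless of the path taken.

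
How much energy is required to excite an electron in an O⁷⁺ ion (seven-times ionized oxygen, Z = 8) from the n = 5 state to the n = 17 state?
31.81757 eV

The energy levels of a hydrogen-like atom are E_n = -13.6057 Z² eV / n².

Energy at n = 5: E_5 = -13.6057 × 8² / 5² = -34.83059200 eV
Energy at n = 17: E_17 = -13.6057 × 8² / 17² = -3.01302699 eV

The excitation energy is the difference:
ΔE = E_17 - E_5
ΔE = -3.01302699 - (-34.83059200)
ΔE = 31.81757 eV

Since this is positive, energy must be absorbed (photon absorption).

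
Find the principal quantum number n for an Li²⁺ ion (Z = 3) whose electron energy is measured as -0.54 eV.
n = 15

The exact energy levels follow E_n = -13.6057 Z² / n² eV with Z = 3.

The measured value (-0.54 eV) is reported to only 2 significant figures, so we must test candidate n values and see which one matches to that precision.

Candidate energies:
  n = 13:  E = -13.6057 × 3² / 13² = -0.72456 eV
  n = 14:  E = -13.6057 × 3² / 14² = -0.62475 eV
  n = 15:  E = -13.6057 × 3² / 15² = -0.54423 eV  ← matches
  n = 16:  E = -13.6057 × 3² / 16² = -0.47833 eV
  n = 17:  E = -13.6057 × 3² / 17² = -0.42371 eV

Checking against the measurement of -0.54 eV (2 sig figs), only n = 15 agrees:
E_15 = -0.54423 eV, which rounds to -0.54 eV ✓

Therefore n = 15.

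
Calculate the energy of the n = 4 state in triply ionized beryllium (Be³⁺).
-13.605700 eV

For hydrogen-like ions, the energy levels scale with Z²:
E_n = -13.6057 Z² / n² eV

For Be³⁺ (Z = 4) at n = 4:
E_4 = -13.6057 × 4² / 4²
E_4 = -13.6057 × 16 / 16
E_4 = -217.6912 / 16
E_4 = -13.605700 eV

The energy is 16 times more negative than hydrogen at the same n due to the stronger nuclear charge.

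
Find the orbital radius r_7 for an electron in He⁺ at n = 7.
1.2965 nm (or 12.9649 Å)

The Bohr radius formula is:
r_n = n² a₀ / Z

where a₀ = 0.0529177 nm is the Bohr radius.

For He⁺ (Z = 2) at n = 7:
r_7 = 7² × 0.0529177 nm / 2
r_7 = 49 × 0.0529177 nm / 2
r_7 = 2.59297 nm / 2
r_7 = 1.2965 nm

The electron orbits at approximately 1.2965 nm from the nucleus.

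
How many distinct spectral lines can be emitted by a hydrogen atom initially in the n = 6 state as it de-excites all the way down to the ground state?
15

The electron can occupy levels n = 1, 2, ..., 6 during de-excitation — that is m = 6 - 1 + 1 = 6 distinct levels.

The number of distinct spectral lines equals the number of ways to choose 2 of these m levels (each pair gives one possible emission transition):

Number of lines = m(m-1)/2 = 6×5/2 = 15

These correspond to all possible transitions between the 6 levels:
6 → 5, 6 → 4, 6 → 3, 6 → 2, 6 → 1, 5 → 4, 5 → 3, 5 → 2...

Each transition produces a photon with a unique energy (and thus wavelength). This count does not depend on Z.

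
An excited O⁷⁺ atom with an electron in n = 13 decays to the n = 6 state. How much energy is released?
19.0355 eV

The energy levels are E_n = -13.6057 Z² eV / n².

Energy at n = 13: E_13 = -13.6057 × 8² / 13² = -5.1524544 eV
Energy at n = 6: E_6 = -13.6057 × 8² / 6² = -24.1879111 eV

For emission (electron falling to lower state), the photon energy is:
E_photon = E_13 - E_6 = |-5.1524544 - (-24.1879111)|
E_photon = 19.0355 eV

This energy is carried away by the emitted photon.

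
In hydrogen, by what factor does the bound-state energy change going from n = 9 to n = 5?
3.2400

Using E_n = -13.6057 Z² / n² eV with Z = 1:

E_5 = -13.6057 / 5² = -13.6057 / 25 = -0.5442280000 eV
E_9 = -13.6057 / 9² = -13.6057 / 81 = -0.1679716049 eV

The ratio is:
E_5/E_9 = (-0.5442280000) / (-0.1679716049)
E_5/E_9 = (-13.6057/25) / (-13.6057/81)
E_5/E_9 = 81/25
E_5/E_9 = 3.2400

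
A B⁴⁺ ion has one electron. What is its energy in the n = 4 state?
-21.259 eV

For hydrogen-like ions, the energy levels scale with Z²:
E_n = -13.6057 Z² / n² eV

For B⁴⁺ (Z = 5) at n = 4:
E_4 = -13.6057 × 5² / 4²
E_4 = -13.6057 × 25 / 16
E_4 = -340.1425 / 16
E_4 = -21.259 eV

The energy is 25 times more negative than hydrogen at the same n due to the stronger nuclear charge.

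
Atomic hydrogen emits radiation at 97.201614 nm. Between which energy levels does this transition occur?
n = 4 → n = 1

First, find the photon energy from the wavelength (hc = 1239.84 eV·nm):
E = hc/λ = 1239.84 eV·nm / 97.201614 nm = 12.755344 eV

The energy levels of hydrogen satisfy E_n = -13.6057 / n² eV, so an emission n_i → n_f releases
ΔE = 13.6057 × (1/n_f² − 1/n_i²) eV.

Setting ΔE equal to the photon energy:
1/n_f² − 1/n_i² = 12.755344 / 13.6057 = 0.93750002

Since 1/n_i² must be positive, we need 1/n_f² > 0.93750002, i.e. n_f ≤ 1. For each allowed n_f, solve n_i = (1/n_f² − 0.93750002)^(−1/2) and check whether it is a whole number:
  n_f = 1: 1/n_i² = 1.00000000 − 0.93750002 = 0.06249998 → n_i = 4.000  → integer, n_i = 4 ✓

Only n_f = 1 gives an integer upper level, n_i = 4.

The transition is from n = 4 to n = 1 (emission).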